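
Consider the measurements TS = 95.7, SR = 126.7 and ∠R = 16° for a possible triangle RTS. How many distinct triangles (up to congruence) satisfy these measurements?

SR·sin R = 126.7·sin(16°) ≈ 34.92.
Since SR sin R < TS < SR (34.92 < 95.7 < 126.7), two triangles exist.

2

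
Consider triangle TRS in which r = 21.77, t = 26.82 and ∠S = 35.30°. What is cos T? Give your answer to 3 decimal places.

By the law of cosines, s² = t² + r² − 2·t·r·cos S = 240.21, so s ≈ 15.499.
Law of cosines again: cos T = (r² + s² − t²)/(2·r·s) ≈ -0.00767, so ∠T ≈ 90.44°.

cos T ≈ -0.008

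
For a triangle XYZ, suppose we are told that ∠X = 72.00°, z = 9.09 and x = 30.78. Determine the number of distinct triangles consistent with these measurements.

1

z·sin X = 9.09·sin(72.00°) ≈ 8.645.
Since x ≥ z, exactly one triangle exists.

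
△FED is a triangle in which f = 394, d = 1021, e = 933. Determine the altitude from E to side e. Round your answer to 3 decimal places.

h_E ≈ 393.898

Semiperimeter s = (394 + 933 + 1021)/2 = 1174.
Heron's formula: area = √(1174·780·241·153) ≈ 1.8375e+05.
The altitude from E has length 2·area/e ≈ 393.9.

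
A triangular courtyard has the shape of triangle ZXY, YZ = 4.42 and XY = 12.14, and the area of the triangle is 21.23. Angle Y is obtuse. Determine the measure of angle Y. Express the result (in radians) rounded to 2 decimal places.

∠Y ≈ 2.23 rad

From area = ½·XY·YZ·sin Y, we get sin Y = 2·area/(XY·YZ) ≈ 0.79130.
Taking the obtuse solution, ∠Y ≈ 2.229 rad.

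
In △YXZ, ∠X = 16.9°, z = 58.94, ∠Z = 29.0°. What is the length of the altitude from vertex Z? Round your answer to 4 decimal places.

The third angle is ∠Y = 180° − ∠X − ∠Z = 134.10°.
Law of sines: y = z·sin Y/sin Z ≈ 87.305.
Law of sines: x = z·sin X/sin Z ≈ 35.342.
Area = ½·z·y·sin X ≈ 747.94.
The altitude from Z has length 2·area/z ≈ 25.38.

h_Z ≈ 25.3798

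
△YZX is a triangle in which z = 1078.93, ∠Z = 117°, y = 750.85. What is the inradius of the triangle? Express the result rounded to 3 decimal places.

r ≈ 144.837

Law of sines: sin Y = y·sin Z/z ≈ 0.62007.
Since z ≥ y, only the acute value applies: ∠Y ≈ 38.32°.
Then ∠X = 180° − ∠Z − ∠Y ≈ 24.68°.
Law of sines gives x = z·sin X/sin Z ≈ 505.59.
Area = ½·z·y·sin X ≈ 1.6912e+05.
Semiperimeter s = (750.85+1078.9+505.59)/2 = 1167.7.
Inradius = area/s = 1.6912e+05/1167.7 ≈ 144.84.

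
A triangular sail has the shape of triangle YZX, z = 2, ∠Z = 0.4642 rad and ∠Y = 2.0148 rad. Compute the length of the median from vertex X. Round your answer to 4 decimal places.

The third angle is ∠X = π − ∠Y − ∠Z = 0.6626 rad.
Law of sines: y = z·sin Y/sin Z ≈ 4.0341.
Law of sines: x = z·sin X/sin Z ≈ 2.7481.
Median from X: ½√(2·y² + 2·z² − x²) ≈ 2.8721.

2.8721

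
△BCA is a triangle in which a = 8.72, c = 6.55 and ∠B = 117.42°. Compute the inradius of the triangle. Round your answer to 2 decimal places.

r ≈ 1.79

By the law of cosines, b² = c² + a² − 2·c·a·cos B = 171.55, so b ≈ 13.098.
Area = ½·c·a·sin B ≈ 25.35.
Semiperimeter s = (13.098+6.55+8.72)/2 = 14.184.
Inradius = area/s = 25.35/14.184 ≈ 1.7872.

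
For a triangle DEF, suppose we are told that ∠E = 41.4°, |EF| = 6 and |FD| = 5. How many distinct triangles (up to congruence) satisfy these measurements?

|EF|·sin E = 6·sin(41.4°) ≈ 3.968.
Since |EF| sin E < |FD| < |EF| (3.968 < 5 < 6), two triangles exist.

2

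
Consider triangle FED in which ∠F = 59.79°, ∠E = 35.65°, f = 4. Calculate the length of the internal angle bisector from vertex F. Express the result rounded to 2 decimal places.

The third angle is ∠D = 180° − ∠F − ∠E = 84.56°.
Law of sines: e = f·sin E/sin F ≈ 2.6977.
Law of sines: d = f·sin D/sin F ≈ 4.6078.
The bisector from F has length 2·e·d·cos(∠F/2)/(e+d) ≈ 2.9502.

2.95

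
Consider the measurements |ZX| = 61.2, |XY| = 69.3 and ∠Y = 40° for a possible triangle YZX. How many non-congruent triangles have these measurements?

2

|XY|·sin Y = 69.3·sin(40°) ≈ 44.55.
Since |XY| sin Y < |ZX| < |XY| (44.55 < 61.2 < 69.3), two triangles exist.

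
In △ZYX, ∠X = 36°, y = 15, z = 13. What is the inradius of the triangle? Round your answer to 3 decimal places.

r ≈ 3.110

By the law of cosines, x² = z² + y² − 2·z·y·cos X = 78.483, so x ≈ 8.8591.
Area = ½·z·y·sin X ≈ 57.309.
Semiperimeter s = (13+15+8.8591)/2 = 18.43.
Inradius = area/s = 57.309/18.43 ≈ 3.1096.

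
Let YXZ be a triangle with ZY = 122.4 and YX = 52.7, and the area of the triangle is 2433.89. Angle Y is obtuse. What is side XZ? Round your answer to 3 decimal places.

161.938

From area = ½·ZY·YX·sin Y, we get sin Y = 2·area/(ZY·YX) ≈ 0.75464.
Taking the obtuse solution, ∠Y ≈ 2.286 rad.
Law of cosines then gives XZ ≈ 161.94.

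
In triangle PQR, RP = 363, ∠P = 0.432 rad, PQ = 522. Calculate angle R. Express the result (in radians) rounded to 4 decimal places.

By the law of cosines, QR² = RP² + PQ² − 2·RP·PQ·cos P = 60097, so QR ≈ 245.15.
Law of cosines again: cos R = (QR² + RP² − PQ²)/(2·QR·RP) ≈ -0.45297, so ∠R ≈ 2.041 rad.

∠R ≈ 2.0409 rad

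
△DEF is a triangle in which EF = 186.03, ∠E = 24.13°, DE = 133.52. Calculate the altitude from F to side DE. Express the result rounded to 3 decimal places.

By the law of cosines, FD² = DE² + EF² − 2·DE·EF·cos E = 7098.1, so FD ≈ 84.25.
Area = ½·DE·EF·sin E ≈ 5077.1.
The altitude from F has length 2·area/DE ≈ 76.051.

h_F ≈ 76.051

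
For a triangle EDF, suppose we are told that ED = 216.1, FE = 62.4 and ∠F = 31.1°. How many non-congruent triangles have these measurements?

FE·sin F = 62.4·sin(31.1°) ≈ 32.23.
Since ED ≥ FE, exactly one triangle exists.

1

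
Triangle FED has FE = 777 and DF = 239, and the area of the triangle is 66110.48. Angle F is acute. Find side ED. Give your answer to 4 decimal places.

From area = ½·DF·FE·sin F, we get sin F = 2·area/(DF·FE) ≈ 0.71200.
Taking the acute solution, ∠F ≈ 45.40°.
Law of cosines then gives ED ≈ 632.5.

632.5007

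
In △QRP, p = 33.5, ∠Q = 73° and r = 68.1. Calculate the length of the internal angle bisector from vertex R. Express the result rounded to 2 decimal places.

t_R ≈ 34.58

By the law of cosines, q² = r² + p² − 2·r·p·cos Q = 4425.9, so q ≈ 66.527.
Law of cosines again: cos R = (p² + q² − r²)/(2·p·q) ≈ 0.20427, so ∠R ≈ 78.21°.
The bisector from R has length 2·p·q·cos(∠R/2)/(p+q) ≈ 34.578.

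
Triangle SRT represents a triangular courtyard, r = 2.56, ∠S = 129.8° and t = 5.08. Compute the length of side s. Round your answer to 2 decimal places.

7.00

By the law of cosines, s² = r² + t² − 2·r·t·cos S = 49.009, so s ≈ 7.0006.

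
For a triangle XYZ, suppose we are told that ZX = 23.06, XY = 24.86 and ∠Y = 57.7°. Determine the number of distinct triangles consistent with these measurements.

XY·sin Y = 24.86·sin(57.7°) ≈ 21.01.
Since XY sin Y < ZX < XY (21.01 < 23.06 < 24.86), two triangles exist.

2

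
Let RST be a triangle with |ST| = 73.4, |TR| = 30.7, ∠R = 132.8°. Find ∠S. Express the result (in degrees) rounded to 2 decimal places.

Law of sines: sin S = |TR|·sin R/|ST| ≈ 0.30689.
Since |ST| ≥ |TR|, only the acute value applies: ∠S ≈ 17.87°.
Then ∠T = 180° − ∠R − ∠S ≈ 29.33°.

17.87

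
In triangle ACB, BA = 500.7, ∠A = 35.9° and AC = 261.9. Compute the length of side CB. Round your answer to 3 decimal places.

By the law of cosines, CB² = BA² + AC² − 2·BA·AC·cos A = 1.0685e+05, so CB ≈ 326.87.

326.872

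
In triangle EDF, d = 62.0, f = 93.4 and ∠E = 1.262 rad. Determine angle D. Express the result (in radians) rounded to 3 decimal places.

By the law of cosines, e² = d² + f² − 2·d·f·cos E = 9047.8, so e ≈ 95.12.
Law of cosines again: cos D = (f² + e² − d²)/(2·f·e) ≈ 0.78383, so ∠D ≈ 0.670 rad.

∠D ≈ 0.670 rad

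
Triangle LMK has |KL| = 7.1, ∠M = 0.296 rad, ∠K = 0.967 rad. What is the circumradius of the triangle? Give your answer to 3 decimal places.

The third angle is ∠L = π − ∠M − ∠K = 1.879 rad.
Law of sines: |MK| = |KL|·sin L/sin M ≈ 23.196.
Law of sines: |LM| = |KL|·sin K/sin M ≈ 20.037.
Circumradius = |KL|/(2 sin M) ≈ 12.17.

12.170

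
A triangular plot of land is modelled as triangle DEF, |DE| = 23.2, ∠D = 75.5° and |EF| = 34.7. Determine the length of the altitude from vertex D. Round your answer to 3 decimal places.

Law of sines: sin F = |DE|·sin D/|EF| ≈ 0.64729.
Since |EF| ≥ |DE|, only the acute value applies: ∠F ≈ 40.34°.
Then ∠E = 180° − ∠D − ∠F ≈ 64.16°.
Law of sines gives |FD| = |EF|·sin E/sin D ≈ 32.259.
Area = ½·|EF|·|DE|·sin E ≈ 362.28.
The altitude from D has length 2·area/|EF| ≈ 20.881.

h_D ≈ 20.881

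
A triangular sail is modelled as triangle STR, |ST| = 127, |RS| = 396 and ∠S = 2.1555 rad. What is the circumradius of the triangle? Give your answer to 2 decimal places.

286.60

By the law of cosines, |TR|² = |RS|² + |ST|² − 2·|RS|·|ST|·cos S = 2.2846e+05, so |TR| ≈ 477.98.
Area = ½·|RS|·|ST|·sin S ≈ 20969.
Circumradius = |TR|/(2 sin S) ≈ 286.6.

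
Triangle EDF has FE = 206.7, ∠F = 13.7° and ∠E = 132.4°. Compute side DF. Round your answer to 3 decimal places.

273.671

The third angle is ∠D = 180° − ∠F − ∠E = 33.90°.
Law of sines: DF = FE·sin E/sin D ≈ 273.67.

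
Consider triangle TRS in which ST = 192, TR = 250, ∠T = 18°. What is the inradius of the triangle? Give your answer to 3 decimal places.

By the law of cosines, RS² = ST² + TR² − 2·ST·TR·cos T = 8062.6, so RS ≈ 89.792.
Area = ½·ST·TR·sin T ≈ 7416.4.
Semiperimeter s = (89.792+192+250)/2 = 265.9.
Inradius = area/s = 7416.4/265.9 ≈ 27.892.

27.892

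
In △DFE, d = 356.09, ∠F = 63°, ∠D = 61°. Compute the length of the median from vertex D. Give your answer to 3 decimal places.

m_D ≈ 301.765

The third angle is ∠E = 180° − ∠D − ∠F = 56.00°.
Law of sines: f = d·sin F/sin D ≈ 362.76.
Law of sines: e = d·sin E/sin D ≈ 337.53.
Median from D: ½√(2·f² + 2·e² − d²) ≈ 301.76.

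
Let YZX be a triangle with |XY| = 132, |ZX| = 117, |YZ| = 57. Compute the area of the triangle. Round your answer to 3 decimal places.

Semiperimeter s = (117 + 132 + 57)/2 = 153.
Heron's formula: area = √(153·36·21·96) ≈ 3332.3.

3332.286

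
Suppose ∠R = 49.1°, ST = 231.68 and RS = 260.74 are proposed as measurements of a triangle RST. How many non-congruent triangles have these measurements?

RS·sin R = 260.74·sin(49.1°) ≈ 197.1.
Since RS sin R < ST < RS (197.1 < 231.68 < 260.74), two triangles exist.

2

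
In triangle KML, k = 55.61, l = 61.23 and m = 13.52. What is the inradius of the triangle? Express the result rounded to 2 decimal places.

r ≈ 5.47

Semiperimeter s = (55.61 + 13.52 + 61.23)/2 = 65.18.
Heron's formula: area = √(65.18·9.57·51.66·3.95) ≈ 356.77.
Inradius = area/s = 356.77/65.18 ≈ 5.4736.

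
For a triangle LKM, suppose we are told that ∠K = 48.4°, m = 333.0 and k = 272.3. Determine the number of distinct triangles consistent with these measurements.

m·sin K = 333.0·sin(48.4°) ≈ 249.
Since m sin K < k < m (249 < 272.3 < 333.0), two triangles exist.

2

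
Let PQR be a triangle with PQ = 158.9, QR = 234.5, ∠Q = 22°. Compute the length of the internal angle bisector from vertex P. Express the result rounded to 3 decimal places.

59.871

By the law of cosines, RP² = PQ² + QR² − 2·PQ·QR·cos Q = 11142, so RP ≈ 105.56.
Law of cosines again: cos P = (RP² + PQ² − QR²)/(2·RP·PQ) ≈ -0.55445, so ∠P ≈ 123.67°.
The bisector from P has length 2·RP·PQ·cos(∠P/2)/(RP+PQ) ≈ 59.871.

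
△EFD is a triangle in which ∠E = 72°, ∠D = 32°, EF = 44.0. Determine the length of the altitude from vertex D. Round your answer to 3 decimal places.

The third angle is ∠F = 180° − ∠D − ∠E = 76.00°.
Law of sines: FD = EF·sin E/sin D ≈ 78.968.
Law of sines: DE = EF·sin F/sin D ≈ 80.565.
Area = ½·EF·FD·sin F ≈ 1685.7.
The altitude from D has length 2·area/EF ≈ 76.622.

76.622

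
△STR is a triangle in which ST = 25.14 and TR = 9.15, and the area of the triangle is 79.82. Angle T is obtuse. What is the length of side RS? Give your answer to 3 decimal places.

32.357

From area = ½·ST·TR·sin T, we get sin T = 2·area/(ST·TR) ≈ 0.69399.
Taking the obtuse solution, ∠T ≈ 136.05°.
Law of cosines then gives RS ≈ 32.357.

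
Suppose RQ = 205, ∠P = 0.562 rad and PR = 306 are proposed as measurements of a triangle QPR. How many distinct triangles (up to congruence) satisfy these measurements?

PR·sin P = 306·sin(0.562 rad) ≈ 163.1.
Since PR sin P < RQ < PR (163.1 < 205 < 306), two triangles exist.

2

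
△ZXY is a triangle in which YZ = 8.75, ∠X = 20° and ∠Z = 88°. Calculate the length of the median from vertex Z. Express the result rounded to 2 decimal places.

The third angle is ∠Y = 180° − ∠Z − ∠X = 72.00°.
Law of sines: XY = YZ·sin Z/sin X ≈ 25.568.
Law of sines: ZX = YZ·sin Y/sin X ≈ 24.331.
Median from Z: ½√(2·YZ² + 2·ZX² − XY²) ≈ 13.071.

m_Z ≈ 13.07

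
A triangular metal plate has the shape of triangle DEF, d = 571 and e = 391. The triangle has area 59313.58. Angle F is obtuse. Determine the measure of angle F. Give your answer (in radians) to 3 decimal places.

2.581

From area = ½·d·e·sin F, we get sin F = 2·area/(d·e) ≈ 0.53134.
Taking the obtuse solution, ∠F ≈ 2.581 rad.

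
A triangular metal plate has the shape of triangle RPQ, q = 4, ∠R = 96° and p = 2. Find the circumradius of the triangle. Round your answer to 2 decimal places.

2.34

By the law of cosines, r² = p² + q² − 2·p·q·cos R = 21.672, so r ≈ 4.6554.
Area = ½·p·q·sin R ≈ 3.9781.
Circumradius = r/(2 sin R) ≈ 2.3405.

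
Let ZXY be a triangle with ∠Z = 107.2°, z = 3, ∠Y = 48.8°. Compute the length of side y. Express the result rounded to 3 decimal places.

The third angle is ∠X = 180° − ∠Y − ∠Z = 24.00°.
Law of sines: y = z·sin Y/sin Z ≈ 2.3629.

2.363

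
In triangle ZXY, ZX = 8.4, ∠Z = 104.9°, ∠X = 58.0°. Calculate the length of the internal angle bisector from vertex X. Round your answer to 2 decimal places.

t_X ≈ 11.27

The third angle is ∠Y = 180° − ∠Z − ∠X = 17.10°.
Law of sines: XY = ZX·sin Z/sin Y ≈ 27.607.
Law of sines: YZ = ZX·sin X/sin Y ≈ 24.227.
The bisector from X has length 2·ZX·XY·cos(∠X/2)/(ZX+XY) ≈ 11.266.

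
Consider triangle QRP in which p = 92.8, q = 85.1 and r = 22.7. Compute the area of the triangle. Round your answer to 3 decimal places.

Semiperimeter s = (85.1 + 22.7 + 92.8)/2 = 100.3.
Heron's formula: area = √(100.3·15.2·77.6·7.5) ≈ 941.96.

area ≈ 941.963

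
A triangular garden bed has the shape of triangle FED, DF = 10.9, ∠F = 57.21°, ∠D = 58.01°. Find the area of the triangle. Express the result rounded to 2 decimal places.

The third angle is ∠E = 180° − ∠D − ∠F = 64.78°.
Law of sines: ED = DF·sin F/sin E ≈ 10.129.
Law of sines: FE = DF·sin D/sin E ≈ 10.219.
Area = ½·DF·ED·sin D ≈ 46.819.

area ≈ 46.82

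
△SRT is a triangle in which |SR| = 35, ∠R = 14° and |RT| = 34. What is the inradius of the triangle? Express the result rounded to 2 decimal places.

By the law of cosines, |TS|² = |SR|² + |RT|² − 2·|SR|·|RT|·cos R = 71.696, so |TS| ≈ 8.4674.
Area = ½·|SR|·|RT|·sin R ≈ 143.94.
Semiperimeter s = (34+8.4674+35)/2 = 38.734.
Inradius = area/s = 143.94/38.734 ≈ 3.7162.

3.72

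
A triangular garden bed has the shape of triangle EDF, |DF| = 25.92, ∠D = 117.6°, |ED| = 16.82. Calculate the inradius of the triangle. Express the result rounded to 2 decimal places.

r ≈ 4.85

By the law of cosines, |FE|² = |ED|² + |DF|² − 2·|ED|·|DF|·cos D = 1358.7, so |FE| ≈ 36.861.
Area = ½·|ED|·|DF|·sin D ≈ 193.18.
Semiperimeter s = (25.92+36.861+16.82)/2 = 39.8.
Inradius = area/s = 193.18/39.8 ≈ 4.8537.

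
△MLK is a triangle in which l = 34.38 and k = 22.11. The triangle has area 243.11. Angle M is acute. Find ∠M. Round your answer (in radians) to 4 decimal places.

0.6940

From area = ½·l·k·sin M, we get sin M = 2·area/(l·k) ≈ 0.63964.
Taking the acute solution, ∠M ≈ 0.6940 rad.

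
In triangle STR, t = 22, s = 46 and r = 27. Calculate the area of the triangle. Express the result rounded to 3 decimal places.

192.992

Semiperimeter p = (46 + 22 + 27)/2 = 47.5.
Heron's formula: area = √(47.5·1.5·25.5·20.5) ≈ 192.99.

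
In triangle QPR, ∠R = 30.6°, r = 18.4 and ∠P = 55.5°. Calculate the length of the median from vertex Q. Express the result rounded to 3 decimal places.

The third angle is ∠Q = 180° − ∠P − ∠R = 93.90°.
Law of sines: q = r·sin Q/sin R ≈ 36.063.
Law of sines: p = r·sin P/sin R ≈ 29.789.
Median from Q: ½√(2·p² + 2·r² − q²) ≈ 16.966.

16.966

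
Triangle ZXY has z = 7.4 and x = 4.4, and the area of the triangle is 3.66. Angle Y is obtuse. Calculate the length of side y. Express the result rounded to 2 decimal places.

From area = ½·z·x·sin Y, we get sin Y = 2·area/(z·x) ≈ 0.22482.
Taking the obtuse solution, ∠Y ≈ 167.01°.
Law of cosines then gives y ≈ 11.729.

11.73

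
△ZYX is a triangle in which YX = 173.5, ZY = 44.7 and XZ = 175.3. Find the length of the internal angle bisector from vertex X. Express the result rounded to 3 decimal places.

t_X ≈ 172.960

By the law of cosines, cos X = (YX² + XZ² − ZY²) / (2·YX·XZ) ≈ 0.96721, so ∠X ≈ 14.71°.
The bisector from X has length 2·YX·XZ·cos(∠X/2)/(YX+XZ) ≈ 172.96.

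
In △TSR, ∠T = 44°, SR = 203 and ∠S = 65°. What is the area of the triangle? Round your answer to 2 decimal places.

The third angle is ∠R = 180° − ∠T − ∠S = 71.00°.
Law of sines: RT = SR·sin S/sin T ≈ 264.85.
Law of sines: TS = SR·sin R/sin T ≈ 276.31.
Area = ½·SR·RT·sin R ≈ 25418.

area ≈ 25417.72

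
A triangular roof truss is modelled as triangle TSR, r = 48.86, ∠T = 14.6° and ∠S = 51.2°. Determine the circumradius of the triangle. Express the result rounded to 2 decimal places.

The third angle is ∠R = 180° − ∠T − ∠S = 114.20°.
Law of sines: t = r·sin T/sin R ≈ 13.503.
Law of sines: s = r·sin S/sin R ≈ 41.747.
Circumradius = r/(2 sin R) ≈ 26.784.

26.78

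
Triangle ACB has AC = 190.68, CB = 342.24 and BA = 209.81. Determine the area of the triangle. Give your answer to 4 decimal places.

area ≈ 17768.6611

Semiperimeter s = (342.24 + 209.81 + 190.68)/2 = 371.37.
Heron's formula: area = √(371.37·29.125·161.56·180.69) ≈ 17769.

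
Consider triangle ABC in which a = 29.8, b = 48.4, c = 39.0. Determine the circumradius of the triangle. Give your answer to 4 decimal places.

R ≈ 24.2099

By the law of cosines, cos A = (b² + c² − a²) / (2·b·c) ≈ 0.78818, so ∠A ≈ 0.663 rad.
Circumradius = a/(2 sin A) ≈ 24.21.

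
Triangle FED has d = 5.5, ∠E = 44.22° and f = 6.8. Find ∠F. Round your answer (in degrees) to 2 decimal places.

∠F ≈ 82.47°

By the law of cosines, e² = d² + f² − 2·d·f·cos E = 22.883, so e ≈ 4.7836.
Law of cosines again: cos F = (e² + d² − f²)/(2·e·d) ≈ 0.13100, so ∠F ≈ 82.47°.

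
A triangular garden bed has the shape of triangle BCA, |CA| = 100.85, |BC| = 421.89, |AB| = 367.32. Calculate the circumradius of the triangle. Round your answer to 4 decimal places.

235.4248

By the law of cosines, cos B = (|AB|² + |BC|² − |CA|²) / (2·|AB|·|BC|) ≈ 0.97679, so ∠B ≈ 0.216 rad.
Circumradius = |CA|/(2 sin B) ≈ 235.42.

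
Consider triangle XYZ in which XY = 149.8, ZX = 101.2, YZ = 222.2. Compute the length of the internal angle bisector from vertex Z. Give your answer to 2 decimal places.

132.90

By the law of cosines, cos Z = (YZ² + ZX² − XY²) / (2·YZ·ZX) ≈ 0.82659, so ∠Z ≈ 34.25°.
The bisector from Z has length 2·YZ·ZX·cos(∠Z/2)/(YZ+ZX) ≈ 132.9.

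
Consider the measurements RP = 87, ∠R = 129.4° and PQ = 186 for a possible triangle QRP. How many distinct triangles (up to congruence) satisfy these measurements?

1

RP·sin R = 87·sin(129.4°) ≈ 67.23.
Since ∠R is not acute, a triangle exists only if PQ > RP; here PQ > RP, so there is exactly one triangle.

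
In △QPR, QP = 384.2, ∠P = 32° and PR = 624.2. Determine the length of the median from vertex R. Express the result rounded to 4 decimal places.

m_R ≈ 472.3888

By the law of cosines, RQ² = QP² + PR² − 2·QP·PR·cos P = 1.3048e+05, so RQ ≈ 361.22.
Median from R: ½√(2·PR² + 2·RQ² − QP²) ≈ 472.39.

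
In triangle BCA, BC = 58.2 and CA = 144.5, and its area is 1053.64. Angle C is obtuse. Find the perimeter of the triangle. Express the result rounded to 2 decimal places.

404.07

From area = ½·BC·CA·sin C, we get sin C = 2·area/(BC·CA) ≈ 0.25057.
Taking the obtuse solution, ∠C ≈ 2.888 rad.
Law of cosines then gives AB ≈ 201.37.
Perimeter = 144.5 + 201.37 + 58.2 = 404.07.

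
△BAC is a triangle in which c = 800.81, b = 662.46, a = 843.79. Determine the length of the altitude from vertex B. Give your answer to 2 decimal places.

751.05

Semiperimeter s = (662.46 + 843.79 + 800.81)/2 = 1153.5.
Heron's formula: area = √(1153.5·491.07·309.74·352.72) ≈ 2.4877e+05.
The altitude from B has length 2·area/b ≈ 751.05.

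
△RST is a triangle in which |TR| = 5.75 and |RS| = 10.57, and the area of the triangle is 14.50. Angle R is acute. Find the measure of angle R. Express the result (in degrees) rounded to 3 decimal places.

From area = ½·|TR|·|RS|·sin R, we get sin R = 2·area/(|TR|·|RS|) ≈ 0.47715.
Taking the acute solution, ∠R ≈ 28.50°.

28.499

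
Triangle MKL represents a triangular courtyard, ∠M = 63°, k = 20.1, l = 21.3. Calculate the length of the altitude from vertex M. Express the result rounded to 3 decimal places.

By the law of cosines, m² = k² + l² − 2·k·l·cos M = 468.97, so m ≈ 21.656.
Area = ½·k·l·sin M ≈ 190.73.
The altitude from M has length 2·area/m ≈ 17.615.

17.615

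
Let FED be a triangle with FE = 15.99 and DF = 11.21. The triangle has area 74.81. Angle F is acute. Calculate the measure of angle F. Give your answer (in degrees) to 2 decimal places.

From area = ½·DF·FE·sin F, we get sin F = 2·area/(DF·FE) ≈ 0.83471.
Taking the acute solution, ∠F ≈ 56.59°.

56.59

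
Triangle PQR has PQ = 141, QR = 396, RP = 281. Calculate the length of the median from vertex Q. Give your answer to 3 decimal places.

261.932

Median from Q: ½√(2·PQ² + 2·QR² − RP²) ≈ 261.93.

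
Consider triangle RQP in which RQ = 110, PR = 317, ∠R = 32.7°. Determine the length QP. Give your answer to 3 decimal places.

By the law of cosines, QP² = PR² + RQ² − 2·PR·RQ·cos R = 53902, so QP ≈ 232.17.

232.168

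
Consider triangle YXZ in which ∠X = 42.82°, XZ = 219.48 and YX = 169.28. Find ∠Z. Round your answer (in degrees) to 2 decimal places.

∠Z ≈ 50.36°

By the law of cosines, ZY² = YX² + XZ² − 2·YX·XZ·cos X = 22323, so ZY ≈ 149.41.
Law of cosines again: cos Z = (XZ² + ZY² − YX²)/(2·XZ·ZY) ≈ 0.63794, so ∠Z ≈ 50.36°.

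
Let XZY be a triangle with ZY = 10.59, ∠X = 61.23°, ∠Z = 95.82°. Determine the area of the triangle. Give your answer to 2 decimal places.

The third angle is ∠Y = 180° − ∠X − ∠Z = 22.95°.
Law of sines: YX = ZY·sin Z/sin X ≈ 12.019.
Law of sines: XZ = ZY·sin Y/sin X ≈ 4.7108.
Area = ½·ZY·YX·sin Y ≈ 24.815.

area ≈ 24.82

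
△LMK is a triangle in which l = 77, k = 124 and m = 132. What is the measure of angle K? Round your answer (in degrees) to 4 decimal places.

66.8952

By the law of cosines, cos K = (l² + m² − k²) / (2·l·m) ≈ 0.39241, so ∠K ≈ 66.90°.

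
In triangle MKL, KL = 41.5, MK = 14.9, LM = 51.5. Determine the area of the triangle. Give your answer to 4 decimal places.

area ≈ 253.4977

Semiperimeter s = (41.5 + 51.5 + 14.9)/2 = 53.95.
Heron's formula: area = √(53.95·12.45·2.45·39.05) ≈ 253.5.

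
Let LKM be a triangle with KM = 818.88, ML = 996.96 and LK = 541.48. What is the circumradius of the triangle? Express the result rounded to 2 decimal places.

By the law of cosines, cos L = (ML² + LK² − KM²) / (2·ML·LK) ≈ 0.57107, so ∠L ≈ 55.18°.
Circumradius = KM/(2 sin L) ≈ 498.77.

R ≈ 498.77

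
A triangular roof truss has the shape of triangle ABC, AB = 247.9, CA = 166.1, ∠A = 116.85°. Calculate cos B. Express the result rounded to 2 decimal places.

By the law of cosines, BC² = CA² + AB² − 2·CA·AB·cos A = 1.2624e+05, so BC ≈ 355.3.
Law of cosines again: cos B = (AB² + BC² − CA²)/(2·AB·BC) ≈ 0.90886, so ∠B ≈ 24.65°.

cos B ≈ 0.91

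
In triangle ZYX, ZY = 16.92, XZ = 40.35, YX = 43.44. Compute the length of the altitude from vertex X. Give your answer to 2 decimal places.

Semiperimeter s = (43.44 + 40.35 + 16.92)/2 = 50.355.
Heron's formula: area = √(50.355·6.915·10.005·33.435) ≈ 341.29.
The altitude from X has length 2·area/ZY ≈ 40.342.

h_X ≈ 40.34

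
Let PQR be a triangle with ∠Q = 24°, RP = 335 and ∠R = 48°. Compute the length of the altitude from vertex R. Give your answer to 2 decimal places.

The third angle is ∠P = 180° − ∠Q − ∠R = 108.00°.
Law of sines: QR = RP·sin P/sin Q ≈ 783.32.
Law of sines: PQ = RP·sin R/sin Q ≈ 612.08.
Area = ½·RP·QR·sin R ≈ 97505.
The altitude from R has length 2·area/PQ ≈ 318.6.

318.60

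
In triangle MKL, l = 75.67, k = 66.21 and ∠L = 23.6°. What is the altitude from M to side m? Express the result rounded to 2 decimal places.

Law of sines: sin K = k·sin L/l ≈ 0.35030.
Since l ≥ k, only the acute value applies: ∠K ≈ 20.51°.
Then ∠M = 180° − ∠L − ∠K ≈ 135.89°.
Law of sines gives m = l·sin M/sin L ≈ 131.55.
Area = ½·l·k·sin M ≈ 1743.5.
The altitude from M has length 2·area/m ≈ 26.507.

26.51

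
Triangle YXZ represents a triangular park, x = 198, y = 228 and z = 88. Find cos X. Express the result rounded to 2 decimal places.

0.51

By the law of cosines, cos X = (z² + y² − x²) / (2·z·y) ≈ 0.51146, so ∠X ≈ 59.24°.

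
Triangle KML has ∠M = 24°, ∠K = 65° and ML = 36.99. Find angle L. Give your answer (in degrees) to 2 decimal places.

∠L ≈ 91.00°

The third angle is ∠L = 180° − ∠K − ∠M = 91.00°.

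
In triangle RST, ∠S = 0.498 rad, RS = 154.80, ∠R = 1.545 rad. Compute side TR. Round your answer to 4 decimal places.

83.0293

The third angle is ∠T = π − ∠R − ∠S = 1.099 rad.
Law of sines: TR = RS·sin S/sin T ≈ 83.029.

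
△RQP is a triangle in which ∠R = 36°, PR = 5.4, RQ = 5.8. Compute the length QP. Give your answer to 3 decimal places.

By the law of cosines, QP² = PR² + RQ² − 2·PR·RQ·cos R = 12.123, so QP ≈ 3.4818.

3.482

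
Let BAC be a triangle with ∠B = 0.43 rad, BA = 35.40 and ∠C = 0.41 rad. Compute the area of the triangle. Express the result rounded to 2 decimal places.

area ≈ 487.95

The third angle is ∠A = π − ∠C − ∠B = 2.302 rad.
Law of sines: AC = BA·sin B/sin C ≈ 37.022.
Law of sines: CB = BA·sin A/sin C ≈ 66.131.
Area = ½·BA·AC·sin A ≈ 487.95.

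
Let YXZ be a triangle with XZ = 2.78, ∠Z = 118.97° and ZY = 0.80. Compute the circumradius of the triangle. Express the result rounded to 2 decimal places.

R ≈ 1.85

By the law of cosines, YX² = XZ² + ZY² − 2·XZ·ZY·cos Z = 10.523, so YX ≈ 3.2439.
Area = ½·XZ·ZY·sin Z ≈ 0.97286.
Circumradius = YX/(2 sin Z) ≈ 1.8539.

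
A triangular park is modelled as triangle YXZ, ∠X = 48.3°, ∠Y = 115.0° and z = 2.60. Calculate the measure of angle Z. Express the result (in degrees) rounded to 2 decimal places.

The third angle is ∠Z = 180° − ∠Y − ∠X = 16.70°.

16.70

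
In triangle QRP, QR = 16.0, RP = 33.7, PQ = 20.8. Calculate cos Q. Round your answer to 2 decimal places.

cos Q ≈ -0.67

By the law of cosines, cos Q = (PQ² + QR² − RP²) / (2·PQ·QR) ≈ -0.67165, so ∠Q ≈ 132.19°.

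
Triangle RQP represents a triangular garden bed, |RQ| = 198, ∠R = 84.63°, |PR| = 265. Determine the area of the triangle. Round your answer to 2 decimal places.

Area = ½·|PR|·|RQ|·sin R ≈ 26120.

area ≈ 26119.86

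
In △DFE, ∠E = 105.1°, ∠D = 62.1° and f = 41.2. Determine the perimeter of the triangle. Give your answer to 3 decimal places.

385.091

The third angle is ∠F = 180° − ∠E − ∠D = 12.80°.
Law of sines: d = f·sin D/sin F ≈ 164.35.
Law of sines: e = f·sin E/sin F ≈ 179.54.
Semiperimeter s = (164.35+41.2+179.54)/2 = 192.55.
Perimeter = 164.35 + 41.2 + 179.54 = 385.09.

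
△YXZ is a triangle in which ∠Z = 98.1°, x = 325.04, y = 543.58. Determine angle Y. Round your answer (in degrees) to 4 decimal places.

∠Y ≈ 53.2657°

By the law of cosines, z² = y² + x² − 2·y·x·cos Z = 4.5092e+05, so z ≈ 671.51.
Law of cosines again: cos Y = (x² + z² − y²)/(2·x·z) ≈ 0.59810, so ∠Y ≈ 53.27°.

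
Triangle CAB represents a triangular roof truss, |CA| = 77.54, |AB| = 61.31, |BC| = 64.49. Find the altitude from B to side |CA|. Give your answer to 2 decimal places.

Semiperimeter s = (61.31 + 64.49 + 77.54)/2 = 101.67.
Heron's formula: area = √(101.67·40.36·37.18·24.13) ≈ 1918.7.
The altitude from B has length 2·area/|CA| ≈ 49.489.

49.49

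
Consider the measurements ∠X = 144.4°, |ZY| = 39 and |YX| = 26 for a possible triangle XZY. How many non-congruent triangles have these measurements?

|YX|·sin X = 26·sin(144.4°) ≈ 15.14.
Since ∠X is not acute, a triangle exists only if |ZY| > |YX|; here |ZY| > |YX|, so there is exactly one triangle.

1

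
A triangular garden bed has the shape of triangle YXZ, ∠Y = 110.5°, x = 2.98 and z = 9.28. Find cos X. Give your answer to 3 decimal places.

By the law of cosines, y² = x² + z² − 2·x·z·cos Y = 114.37, so y ≈ 10.694.
Law of cosines again: cos X = (z² + y² − x²)/(2·z·y) ≈ 0.96534, so ∠X ≈ 15.13°.

0.965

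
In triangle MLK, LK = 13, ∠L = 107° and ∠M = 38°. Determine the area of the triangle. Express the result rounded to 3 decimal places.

The third angle is ∠K = 180° − ∠M − ∠L = 35.00°.
Law of sines: KM = LK·sin L/sin M ≈ 20.193.
Law of sines: ML = LK·sin K/sin M ≈ 12.111.
Area = ½·LK·KM·sin K ≈ 75.284.

75.284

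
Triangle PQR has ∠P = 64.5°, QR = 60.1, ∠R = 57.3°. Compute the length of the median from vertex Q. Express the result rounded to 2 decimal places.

The third angle is ∠Q = 180° − ∠R − ∠P = 58.20°.
Law of sines: RP = QR·sin Q/sin P ≈ 56.591.
Law of sines: PQ = QR·sin R/sin P ≈ 56.033.
Median from Q: ½√(2·PQ² + 2·QR² − RP²) ≈ 50.747.

50.75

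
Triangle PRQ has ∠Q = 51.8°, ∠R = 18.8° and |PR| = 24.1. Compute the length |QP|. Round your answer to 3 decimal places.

9.883

The third angle is ∠P = 180° − ∠R − ∠Q = 109.40°.
Law of sines: |QP| = |PR|·sin R/sin Q ≈ 9.883.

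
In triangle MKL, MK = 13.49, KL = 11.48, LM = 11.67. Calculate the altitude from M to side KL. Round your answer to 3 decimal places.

Semiperimeter s = (11.48 + 11.67 + 13.49)/2 = 18.32.
Heron's formula: area = √(18.32·6.84·6.65·4.83) ≈ 63.442.
The altitude from M has length 2·area/KL ≈ 11.053.

11.053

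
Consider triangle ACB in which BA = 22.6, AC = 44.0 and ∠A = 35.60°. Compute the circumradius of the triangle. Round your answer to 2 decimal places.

By the law of cosines, CB² = BA² + AC² − 2·BA·AC·cos A = 829.67, so CB ≈ 28.804.
Area = ½·BA·AC·sin A ≈ 289.43.
Circumradius = CB/(2 sin A) ≈ 24.74.

24.74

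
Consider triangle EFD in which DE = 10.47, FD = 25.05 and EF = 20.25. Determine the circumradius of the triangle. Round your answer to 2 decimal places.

By the law of cosines, cos E = (DE² + EF² − FD²) / (2·DE·EF) ≈ -0.25427, so ∠E ≈ 104.73°.
Circumradius = FD/(2 sin E) ≈ 12.951.

R ≈ 12.95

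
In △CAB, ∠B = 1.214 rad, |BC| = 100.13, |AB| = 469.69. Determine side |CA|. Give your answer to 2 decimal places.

444.73

By the law of cosines, |CA|² = |AB|² + |BC|² − 2·|AB|·|BC|·cos B = 1.9778e+05, so |CA| ≈ 444.73.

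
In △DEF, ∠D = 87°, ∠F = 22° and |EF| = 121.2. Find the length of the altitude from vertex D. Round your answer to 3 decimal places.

The third angle is ∠E = 180° − ∠F − ∠D = 71.00°.
Law of sines: |FD| = |EF|·sin E/sin D ≈ 114.75.
Law of sines: |DE| = |EF|·sin F/sin D ≈ 45.465.
Area = ½·|EF|·|FD|·sin F ≈ 2605.1.
The altitude from D has length 2·area/|EF| ≈ 42.988.

42.988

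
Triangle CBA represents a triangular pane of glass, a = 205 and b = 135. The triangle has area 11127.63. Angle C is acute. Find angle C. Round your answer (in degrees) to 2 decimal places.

From area = ½·b·a·sin C, we get sin C = 2·area/(b·a) ≈ 0.80416.
Taking the acute solution, ∠C ≈ 53.53°.

53.53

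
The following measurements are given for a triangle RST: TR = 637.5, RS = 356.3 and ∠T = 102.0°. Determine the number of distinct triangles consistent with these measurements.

TR·sin T = 637.5·sin(102.0°) ≈ 623.6.
Since ∠T is not acute, a triangle exists only if RS > TR; here RS ≤ TR, so there is no triangle.

0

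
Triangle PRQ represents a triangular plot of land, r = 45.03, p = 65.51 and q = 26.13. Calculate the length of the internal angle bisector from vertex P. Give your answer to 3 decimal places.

By the law of cosines, cos P = (r² + q² − p²) / (2·r·q) ≈ -0.67187, so ∠P ≈ 2.3075 rad.
The bisector from P has length 2·r·q·cos(∠P/2)/(r+q) ≈ 13.395.

13.395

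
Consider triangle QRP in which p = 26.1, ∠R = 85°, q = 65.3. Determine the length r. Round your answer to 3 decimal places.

By the law of cosines, r² = p² + q² − 2·p·q·cos R = 4648.2, so r ≈ 68.178.

68.178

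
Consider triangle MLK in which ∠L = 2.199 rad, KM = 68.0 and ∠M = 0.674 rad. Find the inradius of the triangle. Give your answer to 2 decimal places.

The third angle is ∠K = π − ∠M − ∠L = 0.269 rad.
Law of sines: LK = KM·sin M/sin L ≈ 52.454.
Law of sines: ML = KM·sin K/sin L ≈ 22.304.
Area = ½·KM·LK·sin K ≈ 473.28.
Semiperimeter s = (52.454+68+22.304)/2 = 71.379.
Inradius = area/s = 473.28/71.379 ≈ 6.6305.

6.63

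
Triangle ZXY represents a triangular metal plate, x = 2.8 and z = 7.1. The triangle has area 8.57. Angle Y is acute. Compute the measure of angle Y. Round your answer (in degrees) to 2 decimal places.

From area = ½·z·x·sin Y, we get sin Y = 2·area/(z·x) ≈ 0.86217.
Taking the acute solution, ∠Y ≈ 59.56°.

∠Y ≈ 59.56°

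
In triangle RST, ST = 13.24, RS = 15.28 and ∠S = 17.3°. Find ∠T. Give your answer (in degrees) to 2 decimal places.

By the law of cosines, TR² = RS² + ST² − 2·RS·ST·cos S = 22.466, so TR ≈ 4.7398.
Law of cosines again: cos T = (ST² + TR² − RS²)/(2·ST·TR) ≈ -0.28456, so ∠T ≈ 106.53°.

∠T ≈ 106.53°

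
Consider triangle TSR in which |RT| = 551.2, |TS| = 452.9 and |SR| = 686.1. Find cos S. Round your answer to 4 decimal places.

cos S ≈ 0.5986

By the law of cosines, cos S = (|TS|² + |SR|² − |RT|²) / (2·|TS|·|SR|) ≈ 0.59863, so ∠S ≈ 0.929 rad.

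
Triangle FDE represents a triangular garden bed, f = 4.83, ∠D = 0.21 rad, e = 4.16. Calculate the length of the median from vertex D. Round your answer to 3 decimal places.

m_D ≈ 4.470

By the law of cosines, d² = e² + f² − 2·e·f·cos D = 1.3317, so d ≈ 1.154.
Median from D: ½√(2·e² + 2·f² − d²) ≈ 4.4704.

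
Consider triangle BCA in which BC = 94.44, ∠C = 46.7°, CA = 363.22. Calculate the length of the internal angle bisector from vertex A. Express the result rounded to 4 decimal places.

330.1928

By the law of cosines, AB² = BC² + CA² − 2·BC·CA·cos C = 93797, so AB ≈ 306.26.
Law of cosines again: cos A = (CA² + AB² − BC²)/(2·CA·AB) ≈ 0.97449, so ∠A ≈ 12.97°.
The bisector from A has length 2·CA·AB·cos(∠A/2)/(CA+AB) ≈ 330.19.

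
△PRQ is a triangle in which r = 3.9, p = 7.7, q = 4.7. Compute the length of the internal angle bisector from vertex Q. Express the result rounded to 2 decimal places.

By the law of cosines, cos Q = (p² + r² − q²) / (2·p·r) ≈ 0.87263, so ∠Q ≈ 29.23°.
The bisector from Q has length 2·p·r·cos(∠Q/2)/(p+r) ≈ 5.01.

t_Q ≈ 5.01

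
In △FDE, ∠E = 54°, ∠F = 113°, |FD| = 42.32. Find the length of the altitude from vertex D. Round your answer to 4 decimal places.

The third angle is ∠D = 180° − ∠E − ∠F = 13.00°.
Law of sines: |DE| = |FD|·sin F/sin E ≈ 48.152.
Law of sines: |EF| = |FD|·sin D/sin E ≈ 11.767.
Area = ½·|FD|·|DE|·sin D ≈ 229.2.
The altitude from D has length 2·area/|EF| ≈ 38.956.

h_D ≈ 38.9558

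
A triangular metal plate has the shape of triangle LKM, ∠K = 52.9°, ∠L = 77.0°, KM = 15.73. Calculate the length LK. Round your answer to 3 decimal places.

The third angle is ∠M = 180° − ∠L − ∠K = 50.10°.
Law of sines: LK = KM·sin M/sin L ≈ 12.385.

12.385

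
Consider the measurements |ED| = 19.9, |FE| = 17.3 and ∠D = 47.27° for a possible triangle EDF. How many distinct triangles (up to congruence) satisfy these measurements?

2

|ED|·sin D = 19.9·sin(47.27°) ≈ 14.62.
Since |ED| sin D < |FE| < |ED| (14.62 < 17.3 < 19.9), two triangles exist.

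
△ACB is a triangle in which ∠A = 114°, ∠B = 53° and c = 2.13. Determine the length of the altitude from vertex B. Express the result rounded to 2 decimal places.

The third angle is ∠C = 180° − ∠B − ∠A = 13.00°.
Law of sines: a = c·sin A/sin C ≈ 8.6501.
Law of sines: b = c·sin B/sin C ≈ 7.5621.
Area = ½·c·a·sin B ≈ 7.3573.
The altitude from B has length 2·area/b ≈ 1.9459.

h_B ≈ 1.95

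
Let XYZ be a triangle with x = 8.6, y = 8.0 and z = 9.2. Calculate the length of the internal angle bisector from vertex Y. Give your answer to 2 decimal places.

By the law of cosines, cos Y = (z² + x² − y²) / (2·z·x) ≈ 0.59783, so ∠Y ≈ 53.29°.
The bisector from Y has length 2·z·x·cos(∠Y/2)/(z+x) ≈ 7.946.

7.95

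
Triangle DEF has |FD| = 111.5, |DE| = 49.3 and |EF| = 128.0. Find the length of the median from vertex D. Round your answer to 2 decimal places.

Median from D: ½√(2·|FD|² + 2·|DE|² − |EF|²) ≈ 57.753.

57.75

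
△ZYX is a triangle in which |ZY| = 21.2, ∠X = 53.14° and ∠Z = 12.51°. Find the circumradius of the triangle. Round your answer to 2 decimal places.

The third angle is ∠Y = 180° − ∠X − ∠Z = 114.35°.
Law of sines: |YX| = |ZY|·sin Z/sin X ≈ 5.7394.
Law of sines: |XZ| = |ZY|·sin Y/sin X ≈ 24.14.
Circumradius = |ZY|/(2 sin X) ≈ 13.248.

13.25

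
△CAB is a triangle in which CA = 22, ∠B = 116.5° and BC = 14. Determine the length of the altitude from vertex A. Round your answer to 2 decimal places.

h_A ≈ 10.59

Law of sines: sin A = BC·sin B/CA ≈ 0.56950.
Since CA ≥ BC, only the acute value applies: ∠A ≈ 34.72°.
Then ∠C = 180° − ∠B − ∠A ≈ 28.78°.
Law of sines gives AB = CA·sin C/sin B ≈ 11.837.
Area = ½·CA·BC·sin C ≈ 74.153.
The altitude from A has length 2·area/BC ≈ 10.593.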